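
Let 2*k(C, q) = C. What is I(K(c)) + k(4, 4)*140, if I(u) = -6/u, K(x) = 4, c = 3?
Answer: 557/2 ≈ 278.50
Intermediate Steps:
k(C, q) = C/2
I(K(c)) + k(4, 4)*140 = -6/4 + ((1/2)*4)*140 = -6*1/4 + 2*140 = -3/2 + 280 = 557/2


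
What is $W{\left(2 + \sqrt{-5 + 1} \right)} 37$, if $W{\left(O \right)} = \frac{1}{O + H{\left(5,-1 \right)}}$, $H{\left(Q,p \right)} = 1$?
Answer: $\frac{111}{13} - \frac{74 i}{13} \approx 8.5385 - 5.6923 i$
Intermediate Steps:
$W{\left(O \right)} = \frac{1}{1 + O}$ ($W{\left(O \right)} = \frac{1}{O + 1} = \frac{1}{1 + O}$)
$W{\left(2 + \sqrt{-5 + 1} \right)} 37 = \frac{1}{1 + \left(2 + \sqrt{-5 + 1}\right)} 37 = \frac{1}{1 + \left(2 + \sqrt{-4}\right)} 37 = \frac{1}{1 + \left(2 + 2 i\right)} 37 = \frac{1}{3 + 2 i} 37 = \frac{3 - 2 i}{13} \cdot 37 = \frac{37 \left(3 - 2 i\right)}{13}$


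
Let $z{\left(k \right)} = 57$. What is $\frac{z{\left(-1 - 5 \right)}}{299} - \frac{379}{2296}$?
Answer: $\frac{17551}{686504} \approx 0.025566$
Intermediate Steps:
$\frac{z{\left(-1 - 5 \right)}}{299} - \frac{379}{2296} = \frac{57}{299} - \frac{379}{2296} = \frac{17551}{686504}$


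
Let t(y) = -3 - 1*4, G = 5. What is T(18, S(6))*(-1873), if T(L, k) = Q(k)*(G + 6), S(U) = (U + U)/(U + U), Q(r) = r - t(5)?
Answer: -164824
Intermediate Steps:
t(y) = -7 (t(y) = -3 - 4 = -7)
Q(r) = 7 + r (Q(r) = r - 1*(-7) = r + 7 = 7 + r)
S(U) = 1 (S(U) = (2*U)/((2*U)) = (2*U)*(1/(2*U)) = 1)
T(L, k) = 77 + 11*k (T(L, k) = (7 + k)*(5 + 6) = (7 + k)*11 = 77 + 11*k)
T(18, S(6))*(-1873) = (77 + 11*1)*(-1873) = (77 + 11)*(-1873) = 88*(-1873) = -164824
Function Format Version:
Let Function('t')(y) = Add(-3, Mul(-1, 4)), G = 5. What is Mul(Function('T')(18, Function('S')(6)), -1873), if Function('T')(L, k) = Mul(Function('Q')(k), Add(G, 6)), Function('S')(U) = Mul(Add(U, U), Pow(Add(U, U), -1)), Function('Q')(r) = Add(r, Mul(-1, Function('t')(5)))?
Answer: -164824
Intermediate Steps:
Function('t')(y) = -7 (Function('t')(y) = Add(-3, -4) = -7)
Function('Q')(r) = Add(7, r) (Function('Q')(r) = Add(r, Mul(-1, -7)) = Add(r, 7) = Add(7, r))
Function('S')(U) = 1 (Function('S')(U) = Mul(Mul(2, U), Pow(Mul(2, U), -1)) = Mul(Mul(2, U), Mul(Rational(1, 2), Pow(U, -1))) = 1)
Function('T')(L, k) = Add(77, Mul(11, k)) (Function('T')(L, k) = Mul(Add(7, k), Add(5, 6)) = Mul(Add(7, k), 11) = Add(77, Mul(11, k)))
Mul(Function('T')(18, Function('S')(6)), -1873) = Mul(Add(77, Mul(11, 1)), -1873) = Mul(Add(77, 11), -1873) = Mul(88, -1873) = -164824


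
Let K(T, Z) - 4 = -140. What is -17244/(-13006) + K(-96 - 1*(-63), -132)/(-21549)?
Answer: 186679886/140133147 ≈ 1.3322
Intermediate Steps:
K(T, Z) = -136 (K(T, Z) = 4 - 140 = -136)
-17244/(-13006) + K(-96 - 1*(-63), -132)/(-21549) = -17244/(-13006) - 136/(-21549) = -17244*(-1/13006) - 136*(-1/21549) = 8622/6503 + 136/21549 = 186679886/140133147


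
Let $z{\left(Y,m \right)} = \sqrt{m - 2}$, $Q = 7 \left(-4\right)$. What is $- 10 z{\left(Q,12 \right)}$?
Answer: $- 10 \sqrt{10} \approx -31.623$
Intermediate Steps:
$Q = -28$
$z{\left(Y,m \right)} = \sqrt{-2 + m}$
$- 10 z{\left(Q,12 \right)} = - 10 \sqrt{-2 + 12} = - 10 \sqrt{10}$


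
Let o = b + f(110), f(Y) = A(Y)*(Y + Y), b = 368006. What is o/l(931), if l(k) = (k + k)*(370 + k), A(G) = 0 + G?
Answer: 196103/1211231 ≈ 0.16190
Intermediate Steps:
A(G) = G
f(Y) = 2*Y² (f(Y) = Y*(Y + Y) = Y*(2*Y) = 2*Y²)
l(k) = 2*k*(370 + k) (l(k) = (2*k)*(370 + k) = 2*k*(370 + k))
o = 392206 (o = 368006 + 2*110² = 368006 + 2*12100 = 368006 + 24200 = 392206)
o/l(931) = 392206/((2*931*(370 + 931))) = 392206/((2*931*1301)) = 392206/2422462 = 392206*(1/2422462) = 196103/1211231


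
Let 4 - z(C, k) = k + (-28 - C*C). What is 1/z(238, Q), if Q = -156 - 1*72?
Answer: 1/56904 ≈ 1.7573e-5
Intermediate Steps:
Q = -228 (Q = -156 - 72 = -228)
z(C, k) = 32 + C² - k (z(C, k) = 4 - (k + (-28 - C*C)) = 4 - (k + (-28 - C²)) = 4 - (-28 + k - C²) = 4 + (28 + C² - k) = 32 + C² - k)
1/z(238, Q) = 1/(32 + 238² - 1*(-228)) = 1/(32 + 56644 + 228) = 1/56904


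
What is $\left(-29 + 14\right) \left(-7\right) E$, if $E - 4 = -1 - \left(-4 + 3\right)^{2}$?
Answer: $210$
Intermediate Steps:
$E = 2$ ($E = 4 - \left(1 + \left(-4 + 3\right)^{2}\right) = 4 - 2 = 2$)
$\left(-29 + 14\right) \left(-7\right) E = \left(-29 + 14\right) \left(-7\right) 2 = \left(-15\right) \left(-7\right) 2 = 105 \cdot 2 = 210$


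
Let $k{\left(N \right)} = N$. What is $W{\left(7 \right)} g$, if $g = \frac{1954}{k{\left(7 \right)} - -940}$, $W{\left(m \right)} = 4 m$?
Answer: $\frac{54712}{947} \approx 57.774$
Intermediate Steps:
$g = \frac{1954}{947}$ ($g = \frac{1954}{7 - -940} = \frac{1954}{7 + 940} = \frac{1954}{947} \approx 2.0634$)
$W{\left(7 \right)} g = 4 \cdot 7 \cdot \frac{1954}{947} = 28 \cdot \frac{1954}{947} = \frac{54712}{947}$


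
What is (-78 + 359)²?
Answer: 78961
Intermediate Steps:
(-78 + 359)² = 281² = 78961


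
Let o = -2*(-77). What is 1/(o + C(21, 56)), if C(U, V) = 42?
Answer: 1/196 ≈ 0.0051020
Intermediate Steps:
o = 154
1/(o + C(21, 56)) = 1/(154 + 42) = 1/196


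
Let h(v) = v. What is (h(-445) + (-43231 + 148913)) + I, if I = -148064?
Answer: -42827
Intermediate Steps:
(h(-445) + (-43231 + 148913)) + I = (-445 + (-43231 + 148913)) - 148064 = (-445 + 105682) - 148064 = 105237 - 148064 = -42827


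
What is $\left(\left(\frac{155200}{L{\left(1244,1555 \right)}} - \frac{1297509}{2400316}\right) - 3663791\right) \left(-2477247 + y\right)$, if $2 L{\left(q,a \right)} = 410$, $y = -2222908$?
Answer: $\frac{1694359110325226640875}{98412956} \approx 1.7217 \cdot 10^{13}$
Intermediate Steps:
$L{\left(q,a \right)} = 205$ ($L{\left(q,a \right)} = \frac{1}{2} \cdot 410 = 205$)
$\left(\left(\frac{155200}{L{\left(1244,1555 \right)}} - \frac{1297509}{2400316}\right) - 3663791\right) \left(-2477247 + y\right) = \left(\left(\frac{155200}{205} - \frac{1297509}{2400316}\right) - 3663791\right) \left(-2477247 - 2222908\right) = \left(\left(155200 \cdot \frac{1}{205} - \frac{1297509}{2400316}\right) - 3663791\right) \left(-4700155\right) = \left(\left(\frac{31040}{41} - \frac{1297509}{2400316}\right) - 3663791\right) \left(-4700155\right) = \left(\frac{74452610771}{98412956} - 3663791\right) \left(-4700155\right) = \left(- \frac{360490049865425}{98412956}\right) \left(-4700155\right) = \frac{1694359110325226640875}{98412956}$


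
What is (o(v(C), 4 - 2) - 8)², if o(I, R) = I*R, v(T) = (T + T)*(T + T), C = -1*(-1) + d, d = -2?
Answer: 0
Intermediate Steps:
C = -1 (C = -1*(-1) - 2 = 1 - 2 = -1)
v(T) = 4*T² (v(T) = (2*T)*(2*T) = 4*T²)
(o(v(C), 4 - 2) - 8)² = ((4*(-1)²)*(4 - 2) - 8)² = ((4*1)*2 - 8)² = (4*2 - 8)² = (8 - 8)² = 0² = 0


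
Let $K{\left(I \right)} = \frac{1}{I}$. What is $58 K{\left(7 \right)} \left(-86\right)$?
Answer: $- \frac{4988}{7} \approx -712.57$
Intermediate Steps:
$58 K{\left(7 \right)} \left(-86\right) = \frac{58}{7} \left(-86\right) = - \frac{4988}{7}$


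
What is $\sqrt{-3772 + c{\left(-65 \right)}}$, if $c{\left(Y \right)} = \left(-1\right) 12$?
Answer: $2 i \sqrt{946} \approx 61.514 i$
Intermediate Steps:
$c{\left(Y \right)} = -12$
$\sqrt{-3772 + c{\left(-65 \right)}} = \sqrt{-3772 - 12} = \sqrt{-3784} = 2 i \sqrt{946}$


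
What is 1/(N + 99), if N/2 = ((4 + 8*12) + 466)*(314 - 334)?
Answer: -1/22541 ≈ -4.4364e-5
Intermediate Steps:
N = -22640 (N = 2*(((4 + 8*12) + 466)*(314 - 334)) = 2*(((4 + 96) + 466)*(-20)) = 2*((100 + 466)*(-20)) = 2*(566*(-20)) = 2*(-11320) = -22640)
1/(N + 99) = 1/(-22640 + 99) = 1/(-22541) = -1/22541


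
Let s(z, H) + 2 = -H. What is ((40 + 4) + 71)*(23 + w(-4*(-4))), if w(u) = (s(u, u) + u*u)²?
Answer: 6516705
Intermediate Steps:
s(z, H) = -2 - H
w(u) = (-2 + u² - u)² (w(u) = ((-2 - u) + u*u)² = ((-2 - u) + u²)² = (-2 + u² - u)²)
((40 + 4) + 71)*(23 + w(-4*(-4))) = ((40 + 4) + 71)*(23 + (2 - 4*(-4) - (-4*(-4))²)²) = (44 + 71)*(23 + (2 + 16 - 1*16²)²) = 115*(23 + (2 + 16 - 1*256)²) = 115*(23 + (2 + 16 - 256)²) = 115*(23 + (-238)²) = 115*(23 + 56644) = 115*56667 = 6516705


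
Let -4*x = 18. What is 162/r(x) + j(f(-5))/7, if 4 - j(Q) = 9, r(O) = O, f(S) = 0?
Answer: -257/7 ≈ -36.714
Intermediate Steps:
x = -9/2 (x = -¼*18 = -9/2 ≈ -4.5000)
j(Q) = -5 (j(Q) = 4 - 1*9 = 4 - 9 = -5)
162/r(x) + j(f(-5))/7 = 162/(-9/2) - 5/7 = 162*(-2/9) - 5*⅐ = -36 - 5/7 = -257/7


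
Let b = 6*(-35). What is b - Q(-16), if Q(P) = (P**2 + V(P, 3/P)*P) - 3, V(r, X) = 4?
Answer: -399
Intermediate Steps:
Q(P) = -3 + P**2 + 4*P (Q(P) = (P**2 + 4*P) - 3 = -3 + P**2 + 4*P)
b = -210
b - Q(-16) = -210 - (-3 + (-16)**2 + 4*(-16)) = -210 - (-3 + 256 - 64) = -210 - 1*189 = -210 - 189 = -399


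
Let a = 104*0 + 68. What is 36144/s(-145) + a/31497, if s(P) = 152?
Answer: 142304738/598443 ≈ 237.79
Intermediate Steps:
a = 68 (a = 0 + 68 = 68)
36144/s(-145) + a/31497 = 36144/152 + 68/31497 = 36144*(1/152) + 68*(1/31497) = 4518/19 + 68/31497 = 142304738/598443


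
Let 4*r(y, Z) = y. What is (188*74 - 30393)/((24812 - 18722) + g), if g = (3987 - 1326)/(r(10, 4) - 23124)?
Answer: -762130883/281614548 ≈ -2.7063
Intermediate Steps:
r(y, Z) = y/4
g = -5322/46243 (g = (3987 - 1326)/((¼)*10 - 23124) = 2661/(5/2 - 23124) = 2661/(-46243/2) = 2661*(-2/46243) = -5322/46243 ≈ -0.11509)
(188*74 - 30393)/((24812 - 18722) + g) = (188*74 - 30393)/((24812 - 18722) - 5322/46243) = (13912 - 30393)/(6090 - 5322/46243) = -16481/281614548/46243 = -16481*46243/281614548 = -762130883/281614548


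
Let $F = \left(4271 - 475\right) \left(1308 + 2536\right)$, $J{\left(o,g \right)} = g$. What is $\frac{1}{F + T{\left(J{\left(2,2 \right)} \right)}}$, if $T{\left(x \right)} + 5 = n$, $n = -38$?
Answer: $\frac{1}{14591781} \approx 6.8532 \cdot 10^{-8}$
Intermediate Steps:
$T{\left(x \right)} = -43$ ($T{\left(x \right)} = -5 - 38 = -43$)
$F = 14591824$ ($F = 3796 \cdot 3844 = 14591824$)
$\frac{1}{F + T{\left(J{\left(2,2 \right)} \right)}} = \frac{1}{14591824 - 43} = \frac{1}{14591781}$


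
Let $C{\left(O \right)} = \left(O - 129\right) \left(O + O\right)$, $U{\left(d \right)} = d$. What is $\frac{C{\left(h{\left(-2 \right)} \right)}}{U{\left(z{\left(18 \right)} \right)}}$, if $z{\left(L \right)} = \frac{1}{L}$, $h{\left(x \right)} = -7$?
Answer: $34272$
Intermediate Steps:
$C{\left(O \right)} = 2 O \left(-129 + O\right)$ ($C{\left(O \right)} = \left(-129 + O\right) 2 O = 2 O \left(-129 + O\right)$)
$\frac{C{\left(h{\left(-2 \right)} \right)}}{U{\left(z{\left(18 \right)} \right)}} = \frac{2 \left(-7\right) \left(-129 - 7\right)}{\frac{1}{18}} = 2 \left(-7\right) \left(-136\right) \frac{1}{\frac{1}{18}} = 1904 \cdot 18 = 34272$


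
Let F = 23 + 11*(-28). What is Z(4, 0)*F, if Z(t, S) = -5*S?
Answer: 0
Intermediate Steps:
F = -285 (F = 23 - 308 = -285)
Z(4, 0)*F = -5*0*(-285) = 0*(-285) = 0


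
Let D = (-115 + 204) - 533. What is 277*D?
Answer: -122988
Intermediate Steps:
D = -444 (D = 89 - 533 = -444)
277*D = 277*(-444) = -122988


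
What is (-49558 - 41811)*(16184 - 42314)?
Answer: 2387471970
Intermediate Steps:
(-49558 - 41811)*(16184 - 42314) = -91369*(-26130) = 2387471970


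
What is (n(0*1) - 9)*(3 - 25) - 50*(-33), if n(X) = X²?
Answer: 1848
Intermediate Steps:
(n(0*1) - 9)*(3 - 25) - 50*(-33) = ((0*1)² - 9)*(3 - 25) - 50*(-33) = (0² - 9)*(-22) + 1650 = (0 - 9)*(-22) + 1650 = -9*(-22) + 1650 = 198 + 1650 = 1848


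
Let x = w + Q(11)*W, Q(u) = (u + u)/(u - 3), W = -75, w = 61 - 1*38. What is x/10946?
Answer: -733/43784 ≈ -0.016741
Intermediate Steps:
w = 23 (w = 61 - 38 = 23)
Q(u) = 2*u/(-3 + u) (Q(u) = (2*u)/(-3 + u) = 2*u/(-3 + u))
x = -733/4 (x = 23 + (2*11/(-3 + 11))*(-75) = 23 + (2*11/8)*(-75) = 23 + (2*11*(⅛))*(-75) = 23 + (11/4)*(-75) = 23 - 825/4 = -733/4 ≈ -183.25)
x/10946 = -733/4/10946 = -733/4*1/10946 = -733/43784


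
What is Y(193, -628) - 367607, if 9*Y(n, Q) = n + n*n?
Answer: -3271021/9 ≈ -3.6345e+5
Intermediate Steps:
Y(n, Q) = n/9 + n²/9 (Y(n, Q) = (n + n*n)/9 = (n + n²)/9 = n/9 + n²/9)
Y(193, -628) - 367607 = (⅑)*193*(1 + 193) - 367607 = (⅑)*193*194 - 367607 = 37442/9 - 367607 = -3271021/9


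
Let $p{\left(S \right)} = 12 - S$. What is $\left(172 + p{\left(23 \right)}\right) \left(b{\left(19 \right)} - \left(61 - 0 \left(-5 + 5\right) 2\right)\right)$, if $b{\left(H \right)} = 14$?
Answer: $-7567$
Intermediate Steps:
$\left(172 + p{\left(23 \right)}\right) \left(b{\left(19 \right)} - \left(61 - 0 \left(-5 + 5\right) 2\right)\right) = \left(172 + \left(12 - 23\right)\right) \left(14 - \left(61 - 0 \left(-5 + 5\right) 2\right)\right) = \left(172 + \left(12 - 23\right)\right) \left(14 - \left(61 - 0 \cdot 0 \cdot 2\right)\right) = \left(172 - 11\right) \left(14 + \left(0 \cdot 2 - 61\right)\right) = 161 \left(14 + \left(0 - 61\right)\right) = 161 \left(14 - 61\right) = 161 \left(-47\right) = -7567$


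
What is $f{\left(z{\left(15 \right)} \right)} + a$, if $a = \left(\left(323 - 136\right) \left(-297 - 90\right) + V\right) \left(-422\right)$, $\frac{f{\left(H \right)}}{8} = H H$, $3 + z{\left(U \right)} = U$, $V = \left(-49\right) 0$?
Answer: $30540870$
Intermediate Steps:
$V = 0$
$z{\left(U \right)} = -3 + U$
$f{\left(H \right)} = 8 H^{2}$ ($f{\left(H \right)} = 8 H H = 8 H^{2}$)
$a = 30539718$ ($a = \left(\left(323 - 136\right) \left(-297 - 90\right) + 0\right) \left(-422\right) = \left(187 \left(-387\right) + 0\right) \left(-422\right) = \left(-72369 + 0\right) \left(-422\right) = \left(-72369\right) \left(-422\right) = 30539718$)
$f{\left(z{\left(15 \right)} \right)} + a = 8 \left(-3 + 15\right)^{2} + 30539718 = 8 \cdot 12^{2} + 30539718 = 8 \cdot 144 + 30539718 = 1152 + 30539718 = 30540870$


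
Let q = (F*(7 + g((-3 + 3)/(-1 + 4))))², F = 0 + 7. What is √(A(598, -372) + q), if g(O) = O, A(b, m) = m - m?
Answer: 49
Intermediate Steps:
F = 7
A(b, m) = 0
q = 2401 (q = (7*(7 + (-3 + 3)/(-1 + 4)))² = (7*(7 + 0/3))² = (7*(7 + 0*(⅓)))² = (7*(7 + 0))² = (7*7)² = 49² = 2401)
√(A(598, -372) + q) = √(0 + 2401) = √2401 = 49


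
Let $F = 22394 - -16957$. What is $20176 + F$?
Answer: $59527$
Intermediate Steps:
$F = 39351$ ($F = 22394 + 16957 = 39351$)
$20176 + F = 20176 + 39351 = 59527$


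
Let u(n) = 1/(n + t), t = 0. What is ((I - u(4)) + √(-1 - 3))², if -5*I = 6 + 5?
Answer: 801/400 - 49*I/5 ≈ 2.0025 - 9.8*I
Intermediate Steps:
I = -11/5 (I = -(6 + 5)/5 = -⅕*11 = -11/5 ≈ -2.2000)
u(n) = 1/n (u(n) = 1/(n + 0) = 1/n)
((I - u(4)) + √(-1 - 3))² = ((-11/5 - 1/4) + √(-1 - 3))² = ((-11/5 - 1*¼) + √(-4))² = ((-11/5 - ¼) + 2*I)² = (-49/20 + 2*I)²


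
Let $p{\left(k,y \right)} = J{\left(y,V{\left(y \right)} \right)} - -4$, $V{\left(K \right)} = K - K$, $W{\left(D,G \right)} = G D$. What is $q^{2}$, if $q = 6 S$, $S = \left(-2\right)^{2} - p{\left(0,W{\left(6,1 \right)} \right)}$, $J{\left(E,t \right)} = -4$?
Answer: $576$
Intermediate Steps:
$W{\left(D,G \right)} = D G$
$V{\left(K \right)} = 0$
$p{\left(k,y \right)} = 0$ ($p{\left(k,y \right)} = -4 - -4 = -4 + 4 = 0$)
$S = 4$ ($S = \left(-2\right)^{2} - 0 = 4 + 0 = 4$)
$q = 24$ ($q = 6 \cdot 4 = 24$)
$q^{2} = 24^{2} = 576$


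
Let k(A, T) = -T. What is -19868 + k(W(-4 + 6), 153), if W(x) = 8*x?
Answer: -20021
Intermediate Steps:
-19868 + k(W(-4 + 6), 153) = -19868 - 1*153 = -19868 - 153 = -20021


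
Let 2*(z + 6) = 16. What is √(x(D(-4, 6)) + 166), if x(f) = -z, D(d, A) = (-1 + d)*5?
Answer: 2*√41 ≈ 12.806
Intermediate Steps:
z = 2 (z = -6 + (½)*16 = -6 + 8 = 2)
D(d, A) = -5 + 5*d
x(f) = -2 (x(f) = -1*2 = -2)
√(x(D(-4, 6)) + 166) = √(-2 + 166) = √164 = 2*√41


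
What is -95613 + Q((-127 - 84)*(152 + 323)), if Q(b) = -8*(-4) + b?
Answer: -195806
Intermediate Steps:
Q(b) = 32 + b
-95613 + Q((-127 - 84)*(152 + 323)) = -95613 + (32 + (-127 - 84)*(152 + 323)) = -95613 + (32 - 211*475) = -95613 + (32 - 100225) = -95613 - 100193 = -195806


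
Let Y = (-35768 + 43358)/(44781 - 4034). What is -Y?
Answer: -7590/40747 ≈ -0.18627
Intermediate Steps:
Y = 7590/40747 ≈ 0.18627
-Y = -1*7590/40747 = -7590/40747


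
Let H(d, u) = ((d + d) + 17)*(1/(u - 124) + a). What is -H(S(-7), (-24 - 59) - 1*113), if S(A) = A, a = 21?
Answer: -20157/320 ≈ -62.991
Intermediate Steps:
H(d, u) = (17 + 2*d)*(21 + 1/(-124 + u)) (H(d, u) = ((d + d) + 17)*(1/(u - 124) + 21) = (2*d + 17)*(1/(-124 + u) + 21) = (17 + 2*d)*(21 + 1/(-124 + u)))
-H(S(-7), (-24 - 59) - 1*113) = -(-44251 - 5206*(-7) + 357*((-24 - 59) - 1*113) + 42*(-7)*((-24 - 59) - 1*113))/(-124 + ((-24 - 59) - 1*113)) = -(-44251 + 36442 + 357*(-83 - 113) + 42*(-7)*(-83 - 113))/(-124 + (-83 - 113)) = -(-44251 + 36442 + 357*(-196) + 42*(-7)*(-196))/(-124 - 196) = -(-44251 + 36442 - 69972 + 57624)/(-320) = -(-1)*(-20157)/320 = -1*20157/320 = -20157/320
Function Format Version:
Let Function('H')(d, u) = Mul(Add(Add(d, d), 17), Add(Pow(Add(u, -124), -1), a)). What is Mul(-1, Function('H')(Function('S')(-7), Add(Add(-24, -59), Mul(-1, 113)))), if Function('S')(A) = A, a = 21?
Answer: Rational(-20157, 320) ≈ -62.991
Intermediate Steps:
Function('H')(d, u) = Mul(Add(17, Mul(2, d)), Add(21, Pow(Add(-124, u), -1))) (Function('H')(d, u) = Mul(Add(Add(d, d), 17), Add(Pow(Add(u, -124), -1), 21)) = Mul(Add(Mul(2, d), 17), Add(Pow(Add(-124, u), -1), 21)) = Mul(Add(17, Mul(2, d)), Add(21, Pow(Add(-124, u), -1))))
Mul(-1, Function('H')(Function('S')(-7), Add(Add(-24, -59), Mul(-1, 113)))) = Mul(-1, Mul(Pow(Add(-124, Add(Add(-24, -59), Mul(-1, 113))), -1), Add(-44251, Mul(-5206, -7), Mul(357, Add(Add(-24, -59), Mul(-1, 113))), Mul(42, -7, Add(Add(-24, -59), Mul(-1, 113)))))) = Mul(-1, Mul(Pow(Add(-124, Add(-83, -113)), -1), Add(-44251, 36442, Mul(357, Add(-83, -113)), Mul(42, -7, Add(-83, -113))))) = Mul(-1, Mul(Pow(Add(-124, -196), -1), Add(-44251, 36442, Mul(357, -196), Mul(42, -7, -196)))) = Mul(-1, Mul(Pow(-320, -1), Add(-44251, 36442, -69972, 57624))) = Mul(-1, Mul(Rational(-1, 320), -20157)) = Mul(-1, Rational(20157, 320)) = Rational(-20157, 320)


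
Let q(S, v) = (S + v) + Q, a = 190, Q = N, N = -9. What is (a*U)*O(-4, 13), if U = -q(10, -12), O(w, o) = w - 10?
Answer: -29260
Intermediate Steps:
Q = -9
O(w, o) = -10 + w
q(S, v) = -9 + S + v (q(S, v) = (S + v) - 9 = -9 + S + v)
U = 11 (U = -(-9 + 10 - 12) = -1*(-11) = 11)
(a*U)*O(-4, 13) = (190*11)*(-10 - 4) = 2090*(-14) = -29260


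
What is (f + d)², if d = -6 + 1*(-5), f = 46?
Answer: 1225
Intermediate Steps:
d = -11 (d = -6 - 5 = -11)
(f + d)² = (46 - 11)² = 35² = 1225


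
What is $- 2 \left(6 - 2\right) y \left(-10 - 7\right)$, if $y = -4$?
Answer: $-544$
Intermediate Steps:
$- 2 \left(6 - 2\right) y \left(-10 - 7\right) = - 2 \left(6 - 2\right) \left(-4\right) \left(-10 - 7\right) = - 2 \cdot 4 \left(-4\right) \left(-17\right) = \left(-2\right) \left(-16\right) \left(-17\right) = 32 \left(-17\right) = -544$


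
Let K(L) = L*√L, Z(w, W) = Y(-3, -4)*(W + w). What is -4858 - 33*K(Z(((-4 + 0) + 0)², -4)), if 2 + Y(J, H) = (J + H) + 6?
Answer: -4858 + 7128*I ≈ -4858.0 + 7128.0*I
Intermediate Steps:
Y(J, H) = 4 + H + J (Y(J, H) = -2 + ((J + H) + 6) = -2 + ((H + J) + 6) = -2 + (6 + H + J) = 4 + H + J)
Z(w, W) = -3*W - 3*w (Z(w, W) = (4 - 4 - 3)*(W + w) = -3*(W + w) = -3*W - 3*w)
K(L) = L^(3/2)
-4858 - 33*K(Z(((-4 + 0) + 0)², -4)) = -4858 - 33*(-3*(-4) - 3*((-4 + 0) + 0)²)^(3/2) = -4858 - 33*(12 - 3*(-4 + 0)²)^(3/2) = -4858 - 33*(12 - 3*(-4)²)^(3/2) = -4858 - 33*(12 - 3*16)^(3/2) = -4858 - 33*(12 - 48)^(3/2) = -4858 - (-7128)*I = -4858 + 7128*I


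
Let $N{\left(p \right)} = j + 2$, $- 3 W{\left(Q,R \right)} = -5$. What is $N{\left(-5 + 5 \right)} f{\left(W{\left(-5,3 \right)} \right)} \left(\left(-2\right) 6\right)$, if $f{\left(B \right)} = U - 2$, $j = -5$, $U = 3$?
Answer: $36$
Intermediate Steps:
$W{\left(Q,R \right)} = \frac{5}{3}$ ($W{\left(Q,R \right)} = \left(- \frac{1}{3}\right) \left(-5\right) = \frac{5}{3}$)
$f{\left(B \right)} = 1$ ($f{\left(B \right)} = 3 - 2 = 1$)
$N{\left(p \right)} = -3$ ($N{\left(p \right)} = -5 + 2 = -3$)
$N{\left(-5 + 5 \right)} f{\left(W{\left(-5,3 \right)} \right)} \left(\left(-2\right) 6\right) = \left(-3\right) 1 \left(\left(-2\right) 6\right) = \left(-3\right) \left(-12\right) = 36$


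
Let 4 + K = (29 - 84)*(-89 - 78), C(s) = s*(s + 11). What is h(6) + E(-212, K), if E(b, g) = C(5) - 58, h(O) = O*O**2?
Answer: 238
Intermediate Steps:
C(s) = s*(11 + s)
K = 9181 (K = -4 + (29 - 84)*(-89 - 78) = -4 - 55*(-167) = -4 + 9185 = 9181)
h(O) = O**3
E(b, g) = 22 (E(b, g) = 5*(11 + 5) - 58 = 5*16 - 58 = 80 - 58 = 22)
h(6) + E(-212, K) = 6**3 + 22 = 216 + 22 = 238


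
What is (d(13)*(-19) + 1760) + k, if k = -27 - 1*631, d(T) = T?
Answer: 855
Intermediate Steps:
k = -658 (k = -27 - 631 = -658)
(d(13)*(-19) + 1760) + k = (13*(-19) + 1760) - 658 = (-247 + 1760) - 658 = 1513 - 658 = 855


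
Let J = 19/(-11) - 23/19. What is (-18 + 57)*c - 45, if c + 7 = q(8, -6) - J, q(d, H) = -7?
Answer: -99573/209 ≈ -476.43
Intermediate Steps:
J = -614/209 (J = 19*(-1/11) - 23*1/19 = -19/11 - 23/19 = -614/209 ≈ -2.9378)
c = -2312/209 (c = -7 + (-7 - 1*(-614/209)) = -7 + (-7 + 614/209) = -7 - 849/209 = -2312/209 ≈ -11.062)
(-18 + 57)*c - 45 = (-18 + 57)*(-2312/209) - 45 = 39*(-2312/209) - 45 = -90168/209 - 45 = -99573/209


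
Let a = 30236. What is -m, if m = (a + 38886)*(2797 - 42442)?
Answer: 2740341690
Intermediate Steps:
m = -2740341690 (m = (30236 + 38886)*(2797 - 42442) = 69122*(-39645) = -2740341690)
-m = -1*(-2740341690) = 2740341690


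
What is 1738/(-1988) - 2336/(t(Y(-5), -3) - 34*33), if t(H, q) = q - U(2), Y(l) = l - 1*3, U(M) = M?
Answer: 191803/160034 ≈ 1.1985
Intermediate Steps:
Y(l) = -3 + l (Y(l) = l - 3 = -3 + l)
t(H, q) = -2 + q (t(H, q) = q - 1*2 = q - 2 = -2 + q)
1738/(-1988) - 2336/(t(Y(-5), -3) - 34*33) = 1738/(-1988) - 2336/((-2 - 3) - 34*33) = 1738*(-1/1988) - 2336/(-5 - 1122) = -869/994 - 2336/(-1127) = -869/994 - 2336*(-1/1127) = -869/994 + 2336/1127 = 191803/160034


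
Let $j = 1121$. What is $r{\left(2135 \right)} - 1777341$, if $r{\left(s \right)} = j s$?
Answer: $615994$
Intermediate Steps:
$r{\left(s \right)} = 1121 s$
$r{\left(2135 \right)} - 1777341 = 1121 \cdot 2135 - 1777341 = 2393335 - 1777341 = 615994$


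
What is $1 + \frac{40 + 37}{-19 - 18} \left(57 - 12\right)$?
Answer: $- \frac{3428}{37} \approx -92.649$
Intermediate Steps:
$1 + \frac{40 + 37}{-19 - 18} \left(57 - 12\right) = 1 + \frac{77}{-37} \left(57 - 12\right) = 1 + 77 \left(- \frac{1}{37}\right) 45 = 1 - \frac{3465}{37} = - \frac{3428}{37}$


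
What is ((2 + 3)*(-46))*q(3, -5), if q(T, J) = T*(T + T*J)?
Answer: 8280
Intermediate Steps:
q(T, J) = T*(T + J*T)
((2 + 3)*(-46))*q(3, -5) = ((2 + 3)*(-46))*(3²*(1 - 5)) = (5*(-46))*(9*(-4)) = -230*(-36) = 8280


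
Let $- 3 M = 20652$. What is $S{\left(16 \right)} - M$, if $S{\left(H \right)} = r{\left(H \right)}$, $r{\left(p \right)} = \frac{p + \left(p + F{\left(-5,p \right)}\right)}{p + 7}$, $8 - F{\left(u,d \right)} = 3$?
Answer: $\frac{158369}{23} \approx 6885.6$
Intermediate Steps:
$M = -6884$ ($M = \left(- \frac{1}{3}\right) 20652 = -6884$)
$F{\left(u,d \right)} = 5$ ($F{\left(u,d \right)} = 8 - 3 = 5$)
$r{\left(p \right)} = \frac{5 + 2 p}{7 + p}$ ($r{\left(p \right)} = \frac{p + \left(p + 5\right)}{p + 7} = \frac{p + \left(5 + p\right)}{7 + p} = \frac{5 + 2 p}{7 + p}$)
$S{\left(H \right)} = \frac{5 + 2 H}{7 + H}$
$S{\left(16 \right)} - M = \frac{5 + 2 \cdot 16}{7 + 16} - -6884 = \frac{5 + 32}{23} + 6884 = \frac{1}{23} \cdot 37 + 6884 = \frac{37}{23} + 6884 = \frac{158369}{23}$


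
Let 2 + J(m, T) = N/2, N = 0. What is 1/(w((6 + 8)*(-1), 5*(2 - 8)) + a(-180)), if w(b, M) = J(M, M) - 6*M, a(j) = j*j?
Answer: 1/32578 ≈ 3.0696e-5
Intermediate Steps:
a(j) = j²
J(m, T) = -2 (J(m, T) = -2 + 0/2 = -2 + 0*(½) = -2 + 0 = -2)
w(b, M) = -2 - 6*M
1/(w((6 + 8)*(-1), 5*(2 - 8)) + a(-180)) = 1/((-2 - 30*(2 - 8)) + (-180)²) = 1/((-2 - 30*(-6)) + 32400) = 1/((-2 - 6*(-30)) + 32400) = 1/((-2 + 180) + 32400) = 1/(178 + 32400) = 1/32578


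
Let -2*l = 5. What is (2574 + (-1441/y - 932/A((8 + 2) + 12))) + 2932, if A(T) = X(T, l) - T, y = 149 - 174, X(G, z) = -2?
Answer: 840371/150 ≈ 5602.5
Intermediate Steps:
l = -5/2 (l = -½*5 = -5/2 ≈ -2.5000)
y = -25
A(T) = -2 - T
(2574 + (-1441/y - 932/A((8 + 2) + 12))) + 2932 = (2574 + (-1441/(-25) - 932/(-2 - ((8 + 2) + 12)))) + 2932 = (2574 + (-1441*(-1/25) - 932/(-2 - (10 + 12)))) + 2932 = (2574 + (1441/25 - 932/(-2 - 1*22))) + 2932 = (2574 + (1441/25 - 932/(-2 - 22))) + 2932 = (2574 + (1441/25 - 932/(-24))) + 2932 = (2574 + (1441/25 - 932*(-1/24))) + 2932 = (2574 + (1441/25 + 233/6)) + 2932 = (2574 + 14471/150) + 2932 = 400571/150 + 2932 = 840371/150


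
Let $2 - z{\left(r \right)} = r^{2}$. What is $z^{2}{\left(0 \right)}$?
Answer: $4$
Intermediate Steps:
$z{\left(r \right)} = 2 - r^{2}$
$z^{2}{\left(0 \right)} = \left(2 - 0^{2}\right)^{2} = \left(2 - 0\right)^{2} = \left(2 + 0\right)^{2} = 2^{2} = 4$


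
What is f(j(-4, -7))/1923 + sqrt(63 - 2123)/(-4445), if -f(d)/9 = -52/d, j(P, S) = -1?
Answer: -156/641 - 2*I*sqrt(515)/4445 ≈ -0.24337 - 0.010211*I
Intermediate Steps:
f(d) = 468/d (f(d) = -(-468)/d = 468/d)
f(j(-4, -7))/1923 + sqrt(63 - 2123)/(-4445) = (468/(-1))/1923 + sqrt(63 - 2123)/(-4445) = (468*(-1))*(1/1923) + sqrt(-2060)*(-1/4445) = -468*1/1923 + (2*I*sqrt(515))*(-1/4445) = -156/641 - 2*I*sqrt(515)/4445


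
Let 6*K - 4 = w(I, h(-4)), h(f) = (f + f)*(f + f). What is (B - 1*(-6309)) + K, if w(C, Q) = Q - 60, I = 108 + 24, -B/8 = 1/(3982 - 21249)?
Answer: 326881601/51801 ≈ 6310.3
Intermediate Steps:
B = 8/17267 (B = -8/(3982 - 21249) = -8/(-17267) = -8*(-1/17267) = 8/17267 ≈ 0.00046331)
h(f) = 4*f² (h(f) = (2*f)*(2*f) = 4*f²)
I = 132
w(C, Q) = -60 + Q
K = 4/3 (K = ⅔ + (-60 + 4*(-4)²)/6 = ⅔ + (-60 + 4*16)/6 = ⅔ + (-60 + 64)/6 = ⅔ + (⅙)*4 = ⅔ + ⅔ = 4/3 ≈ 1.3333)
(B - 1*(-6309)) + K = (8/17267 - 1*(-6309)) + 4/3 = (8/17267 + 6309) + 4/3 = 108937511/17267 + 4/3 = 326881601/51801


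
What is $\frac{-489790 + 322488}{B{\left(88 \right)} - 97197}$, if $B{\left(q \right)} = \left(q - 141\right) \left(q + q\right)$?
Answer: $\frac{167302}{106525} \approx 1.5705$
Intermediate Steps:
$B{\left(q \right)} = 2 q \left(-141 + q\right)$ ($B{\left(q \right)} = \left(-141 + q\right) 2 q = 2 q \left(-141 + q\right)$)
$\frac{-489790 + 322488}{B{\left(88 \right)} - 97197} = \frac{-489790 + 322488}{2 \cdot 88 \left(-141 + 88\right) - 97197} = - \frac{167302}{2 \cdot 88 \left(-53\right) - 97197} = - \frac{167302}{-9328 - 97197} = - \frac{167302}{-106525} = \left(-167302\right) \left(- \frac{1}{106525}\right) = \frac{167302}{106525}$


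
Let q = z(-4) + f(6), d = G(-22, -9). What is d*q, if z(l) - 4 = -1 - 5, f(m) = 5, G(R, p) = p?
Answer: -27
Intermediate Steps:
d = -9
z(l) = -2 (z(l) = 4 + (-1 - 5) = 4 - 6 = -2)
q = 3 (q = -2 + 5 = 3)
d*q = -9*3 = -27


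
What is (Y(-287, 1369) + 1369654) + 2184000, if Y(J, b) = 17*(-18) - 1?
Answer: 3553347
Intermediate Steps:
Y(J, b) = -307 (Y(J, b) = -306 - 1 = -307)
(Y(-287, 1369) + 1369654) + 2184000 = (-307 + 1369654) + 2184000 = 1369347 + 2184000 = 3553347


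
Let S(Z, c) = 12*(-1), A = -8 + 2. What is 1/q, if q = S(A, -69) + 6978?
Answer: 1/6966 ≈ 0.00014355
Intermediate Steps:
A = -6
S(Z, c) = -12
q = 6966 (q = -12 + 6978 = 6966)
1/q = 1/6966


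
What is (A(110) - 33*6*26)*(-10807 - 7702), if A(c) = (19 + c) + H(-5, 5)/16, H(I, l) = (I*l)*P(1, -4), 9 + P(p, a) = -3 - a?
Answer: 185330617/2 ≈ 9.2665e+7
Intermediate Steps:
P(p, a) = -12 - a (P(p, a) = -9 + (-3 - a) = -12 - a)
H(I, l) = -8*I*l (H(I, l) = (I*l)*(-12 - 1*(-4)) = (I*l)*(-12 + 4) = (I*l)*(-8) = -8*I*l)
A(c) = 63/2 + c (A(c) = (19 + c) - 8*(-5)*5/16 = (19 + c) + 200*(1/16) = (19 + c) + 25/2 = 63/2 + c)
(A(110) - 33*6*26)*(-10807 - 7702) = ((63/2 + 110) - 33*6*26)*(-10807 - 7702) = (283/2 - 198*26)*(-18509) = (283/2 - 5148)*(-18509) = -10013/2*(-18509) = 185330617/2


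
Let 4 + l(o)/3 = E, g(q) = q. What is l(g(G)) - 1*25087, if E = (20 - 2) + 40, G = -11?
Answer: -24925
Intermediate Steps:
E = 58 (E = 18 + 40 = 58)
l(o) = 162 (l(o) = -12 + 3*58 = -12 + 174 = 162)
l(g(G)) - 1*25087 = 162 - 1*25087 = 162 - 25087 = -24925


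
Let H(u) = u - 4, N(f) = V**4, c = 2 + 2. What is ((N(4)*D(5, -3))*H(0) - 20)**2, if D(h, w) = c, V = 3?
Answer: 1731856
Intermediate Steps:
c = 4
D(h, w) = 4
N(f) = 81 (N(f) = 3**4 = 81)
H(u) = -4 + u
((N(4)*D(5, -3))*H(0) - 20)**2 = ((81*4)*(-4 + 0) - 20)**2 = (324*(-4) - 20)**2 = (-1296 - 20)**2 = (-1316)**2 = 1731856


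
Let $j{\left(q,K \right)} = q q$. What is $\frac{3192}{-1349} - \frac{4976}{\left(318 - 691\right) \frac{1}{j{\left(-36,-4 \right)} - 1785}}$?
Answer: $- \frac{172824408}{26483} \approx -6525.9$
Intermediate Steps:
$j{\left(q,K \right)} = q^{2}$
$\frac{3192}{-1349} - \frac{4976}{\left(318 - 691\right) \frac{1}{j{\left(-36,-4 \right)} - 1785}} = \frac{3192}{-1349} - \frac{4976}{\left(318 - 691\right) \frac{1}{\left(-36\right)^{2} - 1785}} = 3192 \left(- \frac{1}{1349}\right) - \frac{4976}{\left(-373\right) \frac{1}{1296 - 1785}} = - \frac{168}{71} - \frac{4976}{\left(-373\right) \frac{1}{-489}} = - \frac{168}{71} - \frac{4976}{\left(-373\right) \left(- \frac{1}{489}\right)} = - \frac{168}{71} - \frac{4976}{\frac{373}{489}} = - \frac{168}{71} - \frac{2433264}{373} = - \frac{172824408}{26483}$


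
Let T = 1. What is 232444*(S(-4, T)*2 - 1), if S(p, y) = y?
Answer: 232444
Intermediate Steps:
232444*(S(-4, T)*2 - 1) = 232444*(1*2 - 1) = 232444*(2 - 1) = 232444*1 = 232444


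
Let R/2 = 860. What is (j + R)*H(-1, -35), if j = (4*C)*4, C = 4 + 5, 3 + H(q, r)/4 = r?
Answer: -283328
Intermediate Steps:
H(q, r) = -12 + 4*r
C = 9
R = 1720 (R = 2*860 = 1720)
j = 144 (j = (4*9)*4 = 36*4 = 144)
(j + R)*H(-1, -35) = (144 + 1720)*(-12 + 4*(-35)) = 1864*(-12 - 140) = 1864*(-152) = -283328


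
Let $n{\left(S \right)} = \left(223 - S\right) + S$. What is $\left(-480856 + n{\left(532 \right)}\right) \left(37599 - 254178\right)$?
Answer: $104095014507$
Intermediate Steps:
$n{\left(S \right)} = 223$
$\left(-480856 + n{\left(532 \right)}\right) \left(37599 - 254178\right) = \left(-480856 + 223\right) \left(37599 - 254178\right) = \left(-480633\right) \left(-216579\right) = 104095014507$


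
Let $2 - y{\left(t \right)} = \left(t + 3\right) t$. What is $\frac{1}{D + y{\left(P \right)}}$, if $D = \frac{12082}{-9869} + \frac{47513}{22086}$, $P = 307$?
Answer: $- \frac{217966734}{20743256078567} \approx -1.0508 \cdot 10^{-5}$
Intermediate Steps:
$y{\left(t \right)} = 2 - t \left(3 + t\right)$ ($y{\left(t \right)} = 2 - \left(t + 3\right) t = 2 - \left(3 + t\right) t = 2 - t \left(3 + t\right)$)
$D = \frac{202062745}{217966734}$ ($D = 12082 \left(- \frac{1}{9869}\right) + 47513 \cdot \frac{1}{22086} = - \frac{12082}{9869} + \frac{47513}{22086} = \frac{202062745}{217966734} \approx 0.92703$)
$\frac{1}{D + y{\left(P \right)}} = \frac{1}{\frac{202062745}{217966734} - 95168} = \frac{1}{- \frac{20743256078567}{217966734}} = - \frac{217966734}{20743256078567}$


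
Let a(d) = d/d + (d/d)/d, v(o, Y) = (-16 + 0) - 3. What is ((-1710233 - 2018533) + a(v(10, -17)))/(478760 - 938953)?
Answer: 70846536/8743667 ≈ 8.1026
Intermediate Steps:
v(o, Y) = -19 (v(o, Y) = -16 - 3 = -19)
a(d) = 1 + 1/d
((-1710233 - 2018533) + a(v(10, -17)))/(478760 - 938953) = ((-1710233 - 2018533) + (1 - 19)/(-19))/(478760 - 938953) = (-3728766 - 1/19*(-18))/(-460193) = (-3728766 + 18/19)*(-1/460193) = -70846536/19*(-1/460193) = 70846536/8743667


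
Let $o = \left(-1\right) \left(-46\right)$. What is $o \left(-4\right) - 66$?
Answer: $-250$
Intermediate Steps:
$o = 46$
$o \left(-4\right) - 66 = 46 \left(-4\right) - 66 = -184 - 66 = -250$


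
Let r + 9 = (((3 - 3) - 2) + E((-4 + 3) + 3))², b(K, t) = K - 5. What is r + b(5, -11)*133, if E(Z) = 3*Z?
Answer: 7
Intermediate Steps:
b(K, t) = -5 + K
r = 7 (r = -9 + (((3 - 3) - 2) + 3*((-4 + 3) + 3))² = -9 + ((0 - 2) + 3*(-1 + 3))² = -9 + (-2 + 3*2)² = -9 + (-2 + 6)² = -9 + 4² = -9 + 16 = 7)
r + b(5, -11)*133 = 7 + (-5 + 5)*133 = 7 + 0*133 = 7 + 0 = 7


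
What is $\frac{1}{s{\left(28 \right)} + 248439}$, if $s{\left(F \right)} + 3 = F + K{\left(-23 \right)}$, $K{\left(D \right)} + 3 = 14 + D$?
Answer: $\frac{1}{248452} \approx 4.0249 \cdot 10^{-6}$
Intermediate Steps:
$K{\left(D \right)} = 11 + D$ ($K{\left(D \right)} = -3 + \left(14 + D\right) = 11 + D$)
$s{\left(F \right)} = -15 + F$ ($s{\left(F \right)} = -3 + \left(F + \left(11 - 23\right)\right) = -3 + \left(F - 12\right) = -3 + \left(-12 + F\right) = -15 + F$)
$\frac{1}{s{\left(28 \right)} + 248439} = \frac{1}{\left(-15 + 28\right) + 248439} = \frac{1}{13 + 248439} = \frac{1}{248452}$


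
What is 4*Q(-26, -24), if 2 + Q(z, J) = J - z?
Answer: 0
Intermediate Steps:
Q(z, J) = -2 + J - z (Q(z, J) = -2 + (J - z) = -2 + J - z)
4*Q(-26, -24) = 4*(-2 - 24 - 1*(-26)) = 4*(-2 - 24 + 26) = 4*0 = 0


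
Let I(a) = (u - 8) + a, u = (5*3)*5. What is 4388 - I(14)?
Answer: 4307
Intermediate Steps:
u = 75 (u = 15*5 = 75)
I(a) = 67 + a (I(a) = (75 - 8) + a = 67 + a)
4388 - I(14) = 4388 - (67 + 14) = 4388 - 1*81 = 4388 - 81 = 4307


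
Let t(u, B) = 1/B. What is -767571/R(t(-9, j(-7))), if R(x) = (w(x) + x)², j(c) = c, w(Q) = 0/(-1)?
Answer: -37610979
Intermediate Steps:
w(Q) = 0 (w(Q) = 0*(-1) = 0)
R(x) = x² (R(x) = (0 + x)² = x²)
-767571/R(t(-9, j(-7))) = -767571/((1/(-7))²) = -767571/((-⅐)²) = -767571/1/49 = -767571*49 = -37610979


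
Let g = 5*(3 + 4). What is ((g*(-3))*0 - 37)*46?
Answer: -1702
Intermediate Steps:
g = 35 (g = 5*7 = 35)
((g*(-3))*0 - 37)*46 = ((35*(-3))*0 - 37)*46 = (-105*0 - 37)*46 = (0 - 37)*46 = -37*46 = -1702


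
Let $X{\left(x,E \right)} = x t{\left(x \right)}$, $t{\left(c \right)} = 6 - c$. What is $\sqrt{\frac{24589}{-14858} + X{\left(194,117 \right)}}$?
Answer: $\frac{i \sqrt{8051930044770}}{14858} \approx 190.98 i$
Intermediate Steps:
$X{\left(x,E \right)} = x \left(6 - x\right)$
$\sqrt{\frac{24589}{-14858} + X{\left(194,117 \right)}} = \sqrt{\frac{24589}{-14858} + 194 \left(6 - 194\right)} = \sqrt{24589 \left(- \frac{1}{14858}\right) + 194 \left(6 - 194\right)} = \sqrt{- \frac{24589}{14858} + 194 \left(-188\right)} = \sqrt{- \frac{24589}{14858} - 36472} = \sqrt{- \frac{541925565}{14858}} = \frac{i \sqrt{8051930044770}}{14858}$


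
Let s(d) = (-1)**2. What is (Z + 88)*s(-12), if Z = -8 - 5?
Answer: 75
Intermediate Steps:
s(d) = 1
Z = -13
(Z + 88)*s(-12) = (-13 + 88)*1 = 75*1 = 75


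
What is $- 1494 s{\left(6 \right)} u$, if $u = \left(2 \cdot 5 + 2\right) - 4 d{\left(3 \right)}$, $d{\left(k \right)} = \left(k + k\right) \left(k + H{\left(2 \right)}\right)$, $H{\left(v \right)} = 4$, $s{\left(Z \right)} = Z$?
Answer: $1398384$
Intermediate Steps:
$d{\left(k \right)} = 2 k \left(4 + k\right)$ ($d{\left(k \right)} = \left(k + k\right) \left(k + 4\right) = 2 k \left(4 + k\right)$)
$u = -156$ ($u = \left(2 \cdot 5 + 2\right) - 4 \cdot 2 \cdot 3 \left(4 + 3\right) = \left(10 + 2\right) - 4 \cdot 2 \cdot 3 \cdot 7 = 12 - 168 = -156$)
$- 1494 s{\left(6 \right)} u = - 1494 \cdot 6 \left(-156\right) = \left(-1494\right) \left(-936\right) = 1398384$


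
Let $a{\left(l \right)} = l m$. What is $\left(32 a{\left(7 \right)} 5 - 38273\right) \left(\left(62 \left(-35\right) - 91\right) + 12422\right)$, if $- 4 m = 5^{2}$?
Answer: $-460018953$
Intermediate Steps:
$m = - \frac{25}{4}$ ($m = - \frac{5^{2}}{4} = \left(- \frac{1}{4}\right) 25 = - \frac{25}{4} \approx -6.25$)
$a{\left(l \right)} = - \frac{25 l}{4}$ ($a{\left(l \right)} = l \left(- \frac{25}{4}\right) = - \frac{25 l}{4}$)
$\left(32 a{\left(7 \right)} 5 - 38273\right) \left(\left(62 \left(-35\right) - 91\right) + 12422\right) = \left(32 \left(\left(- \frac{25}{4}\right) 7\right) 5 - 38273\right) \left(\left(62 \left(-35\right) - 91\right) + 12422\right) = \left(32 \left(- \frac{175}{4}\right) 5 - 38273\right) \left(\left(-2170 - 91\right) + 12422\right) = \left(\left(-1400\right) 5 - 38273\right) \left(-2261 + 12422\right) = \left(-7000 - 38273\right) 10161 = \left(-45273\right) 10161 = -460018953$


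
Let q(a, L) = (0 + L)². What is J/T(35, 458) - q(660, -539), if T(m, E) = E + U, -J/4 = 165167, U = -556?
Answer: -13905195/49 ≈ -2.8378e+5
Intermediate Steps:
q(a, L) = L²
J = -660668 (J = -4*165167 = -660668)
T(m, E) = -556 + E (T(m, E) = E - 556 = -556 + E)
J/T(35, 458) - q(660, -539) = -660668/(-556 + 458) - 1*(-539)² = -660668/(-98) - 1*290521 = -660668*(-1/98) - 290521 = 330334/49 - 290521 = -13905195/49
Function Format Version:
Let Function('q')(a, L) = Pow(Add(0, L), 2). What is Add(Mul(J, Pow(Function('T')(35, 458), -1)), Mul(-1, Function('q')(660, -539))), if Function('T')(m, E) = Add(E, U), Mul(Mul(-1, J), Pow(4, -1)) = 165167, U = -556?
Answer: Rational(-13905195, 49) ≈ -2.8378e+5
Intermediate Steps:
Function('q')(a, L) = Pow(L, 2)
J = -660668 (J = Mul(-4, 165167) = -660668)
Function('T')(m, E) = Add(-556, E) (Function('T')(m, E) = Add(E, -556) = Add(-556, E))
Add(Mul(J, Pow(Function('T')(35, 458), -1)), Mul(-1, Function('q')(660, -539))) = Add(Mul(-660668, Pow(Add(-556, 458), -1)), Mul(-1, Pow(-539, 2))) = Add(Mul(-660668, Pow(-98, -1)), Mul(-1, 290521)) = Add(Mul(-660668, Rational(-1, 98)), -290521) = Add(Rational(330334, 49), -290521) = Rational(-13905195, 49)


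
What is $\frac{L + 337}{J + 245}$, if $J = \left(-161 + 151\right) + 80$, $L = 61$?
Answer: $\frac{398}{315} \approx 1.2635$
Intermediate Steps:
$J = 70$ ($J = -10 + 80 = 70$)
$\frac{L + 337}{J + 245} = \frac{61 + 337}{70 + 245} = \frac{398}{315}$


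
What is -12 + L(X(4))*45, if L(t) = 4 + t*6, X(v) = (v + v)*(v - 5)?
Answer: -1992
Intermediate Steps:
X(v) = 2*v*(-5 + v) (X(v) = (2*v)*(-5 + v) = 2*v*(-5 + v))
L(t) = 4 + 6*t
-12 + L(X(4))*45 = -12 + (4 + 6*(2*4*(-5 + 4)))*45 = -12 + (4 + 6*(2*4*(-1)))*45 = -12 + (4 + 6*(-8))*45 = -12 + (4 - 48)*45 = -12 - 44*45 = -12 - 1980 = -1992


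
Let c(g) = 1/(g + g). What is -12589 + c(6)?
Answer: -151067/12 ≈ -12589.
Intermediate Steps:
c(g) = 1/(2*g)
-12589 + c(6) = -12589 + (½)/6 = -12589 + (½)*(⅙) = -12589 + 1/12 = -151067/12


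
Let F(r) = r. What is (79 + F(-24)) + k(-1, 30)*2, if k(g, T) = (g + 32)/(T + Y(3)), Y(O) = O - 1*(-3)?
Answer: 1021/18 ≈ 56.722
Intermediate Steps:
Y(O) = 3 + O (Y(O) = O + 3 = 3 + O)
k(g, T) = (32 + g)/(6 + T) (k(g, T) = (g + 32)/(T + (3 + 3)) = (32 + g)/(T + 6) = (32 + g)/(6 + T))
(79 + F(-24)) + k(-1, 30)*2 = (79 - 24) + ((32 - 1)/(6 + 30))*2 = 55 + (31/36)*2 = 55 + 31/18 = 1021/18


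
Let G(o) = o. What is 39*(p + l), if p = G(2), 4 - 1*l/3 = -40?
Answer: 5226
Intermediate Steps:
l = 132 (l = 12 - 3*(-40) = 12 + 120 = 132)
p = 2
39*(p + l) = 39*(2 + 132) = 39*134 = 5226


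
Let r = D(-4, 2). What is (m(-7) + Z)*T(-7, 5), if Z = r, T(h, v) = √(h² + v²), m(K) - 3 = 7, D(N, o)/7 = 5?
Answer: 45*√74 ≈ 387.10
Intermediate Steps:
D(N, o) = 35 (D(N, o) = 7*5 = 35)
r = 35
m(K) = 10 (m(K) = 3 + 7 = 10)
Z = 35
(m(-7) + Z)*T(-7, 5) = (10 + 35)*√((-7)² + 5²) = 45*√(49 + 25) = 45*√74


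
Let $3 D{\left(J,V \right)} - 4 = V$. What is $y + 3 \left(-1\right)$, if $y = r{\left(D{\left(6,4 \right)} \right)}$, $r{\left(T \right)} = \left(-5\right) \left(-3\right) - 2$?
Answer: $10$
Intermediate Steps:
$D{\left(J,V \right)} = \frac{4}{3} + \frac{V}{3}$
$r{\left(T \right)} = 13$ ($r{\left(T \right)} = 15 - 2 = 13$)
$y = 13$
$y + 3 \left(-1\right) = 13 + 3 \left(-1\right) = 13 - 3 = 10$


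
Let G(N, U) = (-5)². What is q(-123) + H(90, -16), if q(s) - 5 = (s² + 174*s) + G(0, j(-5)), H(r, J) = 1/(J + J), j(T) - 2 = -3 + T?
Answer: -199777/32 ≈ -6243.0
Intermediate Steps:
j(T) = -1 + T (j(T) = 2 + (-3 + T) = -1 + T)
G(N, U) = 25
H(r, J) = 1/(2*J)
q(s) = 30 + s² + 174*s (q(s) = 5 + ((s² + 174*s) + 25) = 5 + (25 + s² + 174*s) = 30 + s² + 174*s)
q(-123) + H(90, -16) = (30 + (-123)² + 174*(-123)) + (½)/(-16) = (30 + 15129 - 21402) + (½)*(-1/16) = -6243 - 1/32 = -199777/32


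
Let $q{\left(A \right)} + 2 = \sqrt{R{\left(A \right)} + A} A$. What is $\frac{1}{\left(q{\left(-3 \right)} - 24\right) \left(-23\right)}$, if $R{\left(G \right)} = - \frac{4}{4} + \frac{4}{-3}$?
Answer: $\frac{13}{8326} - \frac{i \sqrt{3}}{4163} \approx 0.0015614 - 0.00041606 i$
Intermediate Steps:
$R{\left(G \right)} = - \frac{7}{3}$ ($R{\left(G \right)} = \left(-4\right) \frac{1}{4} + 4 \left(- \frac{1}{3}\right) = -1 - \frac{4}{3} = - \frac{7}{3}$)
$q{\left(A \right)} = -2 + A \sqrt{- \frac{7}{3} + A}$ ($q{\left(A \right)} = -2 + \sqrt{- \frac{7}{3} + A} A = -2 + A \sqrt{- \frac{7}{3} + A}$)
$\frac{1}{\left(q{\left(-3 \right)} - 24\right) \left(-23\right)} = \frac{1}{\left(\left(-2 + \frac{1}{3} \left(-3\right) \sqrt{-21 + 9 \left(-3\right)}\right) - 24\right) \left(-23\right)} = \frac{1}{\left(\left(-2 + \frac{1}{3} \left(-3\right) \sqrt{-21 - 27}\right) - 24\right) \left(-23\right)} = \frac{1}{\left(\left(-2 + \frac{1}{3} \left(-3\right) \sqrt{-48}\right) - 24\right) \left(-23\right)} = \frac{1}{\left(\left(-2 + \frac{1}{3} \left(-3\right) 4 i \sqrt{3}\right) - 24\right) \left(-23\right)} = \frac{1}{\left(\left(-2 - 4 i \sqrt{3}\right) - 24\right) \left(-23\right)} = \frac{1}{\left(-26 - 4 i \sqrt{3}\right) \left(-23\right)} = \frac{1}{598 + 92 i \sqrt{3}}$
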